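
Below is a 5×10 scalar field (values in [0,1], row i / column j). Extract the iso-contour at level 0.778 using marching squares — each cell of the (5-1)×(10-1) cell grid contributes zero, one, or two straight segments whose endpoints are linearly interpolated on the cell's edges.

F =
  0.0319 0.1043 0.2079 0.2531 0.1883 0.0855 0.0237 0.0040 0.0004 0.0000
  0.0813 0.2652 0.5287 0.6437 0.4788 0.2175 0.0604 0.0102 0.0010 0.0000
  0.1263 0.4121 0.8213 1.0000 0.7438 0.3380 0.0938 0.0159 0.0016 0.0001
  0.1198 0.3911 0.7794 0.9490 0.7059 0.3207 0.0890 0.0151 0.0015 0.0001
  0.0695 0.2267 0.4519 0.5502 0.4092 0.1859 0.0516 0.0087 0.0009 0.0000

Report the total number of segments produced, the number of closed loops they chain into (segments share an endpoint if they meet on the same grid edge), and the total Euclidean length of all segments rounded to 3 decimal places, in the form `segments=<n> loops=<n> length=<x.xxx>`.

cell (1,1): code 0100 → (1.852,2.000)–(2.000,1.894)
cell (1,2): code 1100 → (1.377,3.000)–(1.852,2.000)
cell (1,3): code 1000 → (2.000,3.867)–(1.377,3.000)
cell (2,1): code 0110 → (2.000,1.894)–(3.000,1.996)
cell (2,3): code 1001 → (3.000,3.703)–(2.000,3.867)
cell (3,1): code 0010 → (3.000,1.996)–(3.004,2.000)
cell (3,2): code 0011 → (3.004,2.000)–(3.429,3.000)
cell (3,3): code 0001 → (3.429,3.000)–(3.000,3.703)
total: 8 segments, chained into 1 closed loop(s), length Σ = 6.290498

segments=8 loops=1 length=6.290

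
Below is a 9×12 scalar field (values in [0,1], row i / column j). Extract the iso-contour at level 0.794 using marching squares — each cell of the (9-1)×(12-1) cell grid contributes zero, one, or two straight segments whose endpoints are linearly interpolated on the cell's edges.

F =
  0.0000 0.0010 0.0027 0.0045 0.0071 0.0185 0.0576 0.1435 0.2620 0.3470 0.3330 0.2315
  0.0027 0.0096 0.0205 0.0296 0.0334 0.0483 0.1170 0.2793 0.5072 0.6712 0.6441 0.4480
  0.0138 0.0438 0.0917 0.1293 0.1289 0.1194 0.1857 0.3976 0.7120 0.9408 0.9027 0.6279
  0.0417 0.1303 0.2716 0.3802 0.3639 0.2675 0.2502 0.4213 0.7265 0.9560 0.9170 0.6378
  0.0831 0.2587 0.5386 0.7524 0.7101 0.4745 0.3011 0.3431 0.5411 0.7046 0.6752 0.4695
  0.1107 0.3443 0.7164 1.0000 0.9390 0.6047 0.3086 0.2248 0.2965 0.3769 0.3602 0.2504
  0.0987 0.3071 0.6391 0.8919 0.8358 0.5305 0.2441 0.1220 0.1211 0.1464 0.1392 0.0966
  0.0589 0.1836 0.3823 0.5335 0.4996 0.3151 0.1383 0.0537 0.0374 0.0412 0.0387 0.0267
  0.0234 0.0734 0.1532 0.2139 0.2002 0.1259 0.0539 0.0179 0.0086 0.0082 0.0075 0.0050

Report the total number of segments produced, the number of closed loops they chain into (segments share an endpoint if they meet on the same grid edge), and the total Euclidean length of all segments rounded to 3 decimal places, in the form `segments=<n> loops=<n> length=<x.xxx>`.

cell (1,8): code 0100 → (1.455,9.000)–(2.000,8.358)
cell (1,9): code 1100 → (1.580,10.000)–(1.455,9.000)
cell (1,10): code 1000 → (2.000,10.396)–(1.580,10.000)
cell (2,8): code 0110 → (2.000,8.358)–(3.000,8.294)
cell (2,10): code 1001 → (3.000,10.441)–(2.000,10.396)
cell (3,8): code 0010 → (3.000,8.294)–(3.644,9.000)
cell (3,9): code 0011 → (3.644,9.000)–(3.509,10.000)
cell (3,10): code 0001 → (3.509,10.000)–(3.000,10.441)
cell (4,2): code 0100 → (4.168,3.000)–(5.000,2.274)
cell (4,3): code 1100 → (4.367,4.000)–(4.168,3.000)
cell (4,4): code 1000 → (5.000,4.434)–(4.367,4.000)
cell (5,2): code 0110 → (5.000,2.274)–(6.000,2.613)
cell (5,4): code 1001 → (6.000,4.137)–(5.000,4.434)
cell (6,2): code 0010 → (6.000,2.613)–(6.273,3.000)
cell (6,3): code 0011 → (6.273,3.000)–(6.124,4.000)
cell (6,4): code 0001 → (6.124,4.000)–(6.000,4.137)
total: 16 segments, chained into 2 closed loop(s), length Σ = 13.727967

segments=16 loops=2 length=13.728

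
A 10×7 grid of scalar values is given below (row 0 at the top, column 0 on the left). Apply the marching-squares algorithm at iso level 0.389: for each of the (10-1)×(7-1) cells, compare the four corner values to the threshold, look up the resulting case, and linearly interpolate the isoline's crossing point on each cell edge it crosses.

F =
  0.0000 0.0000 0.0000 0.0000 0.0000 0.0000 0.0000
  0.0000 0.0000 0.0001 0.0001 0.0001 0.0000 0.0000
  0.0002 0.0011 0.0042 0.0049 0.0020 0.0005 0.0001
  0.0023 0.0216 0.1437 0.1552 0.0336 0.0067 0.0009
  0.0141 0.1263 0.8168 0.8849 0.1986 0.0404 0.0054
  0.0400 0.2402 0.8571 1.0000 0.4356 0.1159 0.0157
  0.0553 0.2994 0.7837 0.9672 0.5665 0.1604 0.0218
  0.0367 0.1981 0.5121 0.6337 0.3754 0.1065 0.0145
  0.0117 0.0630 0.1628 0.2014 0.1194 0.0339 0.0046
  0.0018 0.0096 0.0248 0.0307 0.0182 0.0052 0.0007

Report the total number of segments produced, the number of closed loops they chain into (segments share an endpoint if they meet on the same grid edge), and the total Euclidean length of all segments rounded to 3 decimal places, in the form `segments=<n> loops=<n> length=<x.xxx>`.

cell (3,1): code 0100 → (3.364,2.000)–(4.000,1.380)
cell (3,2): code 1100 → (3.320,3.000)–(3.364,2.000)
cell (3,3): code 1000 → (4.000,3.723)–(3.320,3.000)
cell (4,1): code 0110 → (4.000,1.380)–(5.000,1.241)
cell (4,3): code 1101 → (4.803,4.000)–(4.000,3.723)
cell (4,4): code 1000 → (5.000,4.146)–(4.803,4.000)
cell (5,1): code 0110 → (5.000,1.241)–(6.000,1.185)
cell (5,4): code 1001 → (6.000,4.437)–(5.000,4.146)
cell (6,1): code 0110 → (6.000,1.185)–(7.000,1.608)
cell (6,3): code 1011 → (7.000,3.947)–(6.929,4.000)
cell (6,4): code 0001 → (6.929,4.000)–(6.000,4.437)
cell (7,1): code 0010 → (7.000,1.608)–(7.352,2.000)
cell (7,2): code 0011 → (7.352,2.000)–(7.566,3.000)
cell (7,3): code 0001 → (7.566,3.000)–(7.000,3.947)
total: 14 segments, chained into 1 closed loop(s), length Σ = 11.882093

segments=14 loops=1 length=11.882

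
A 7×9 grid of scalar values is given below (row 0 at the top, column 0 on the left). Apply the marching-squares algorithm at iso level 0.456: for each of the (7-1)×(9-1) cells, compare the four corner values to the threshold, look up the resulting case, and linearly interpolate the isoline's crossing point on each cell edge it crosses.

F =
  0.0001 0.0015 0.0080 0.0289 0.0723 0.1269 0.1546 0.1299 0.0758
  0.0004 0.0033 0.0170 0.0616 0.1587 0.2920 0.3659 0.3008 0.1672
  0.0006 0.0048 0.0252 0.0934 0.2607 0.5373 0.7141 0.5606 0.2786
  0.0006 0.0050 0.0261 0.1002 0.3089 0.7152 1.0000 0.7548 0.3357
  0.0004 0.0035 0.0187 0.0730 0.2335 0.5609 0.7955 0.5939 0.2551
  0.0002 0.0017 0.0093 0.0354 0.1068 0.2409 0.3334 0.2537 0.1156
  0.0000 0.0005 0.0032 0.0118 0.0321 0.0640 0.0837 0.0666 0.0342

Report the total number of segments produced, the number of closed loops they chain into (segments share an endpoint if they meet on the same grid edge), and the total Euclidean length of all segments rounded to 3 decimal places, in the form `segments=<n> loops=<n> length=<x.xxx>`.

segments=12 loops=1 length=10.502

cell (1,4): code 0100 → (1.669,5.000)–(2.000,4.706)
cell (1,5): code 1100 → (1.259,6.000)–(1.669,5.000)
cell (1,6): code 1100 → (1.597,7.000)–(1.259,6.000)
cell (1,7): code 1000 → (2.000,7.371)–(1.597,7.000)
cell (2,4): code 0110 → (2.000,4.706)–(3.000,4.362)
cell (2,7): code 1001 → (3.000,7.713)–(2.000,7.371)
cell (3,4): code 0110 → (3.000,4.362)–(4.000,4.680)
cell (3,7): code 1001 → (4.000,7.407)–(3.000,7.713)
cell (4,4): code 0010 → (4.000,4.680)–(4.328,5.000)
cell (4,5): code 0011 → (4.328,5.000)–(4.735,6.000)
cell (4,6): code 0011 → (4.735,6.000)–(4.405,7.000)
cell (4,7): code 0001 → (4.405,7.000)–(4.000,7.407)
total: 12 segments, chained into 1 closed loop(s), length Σ = 10.501539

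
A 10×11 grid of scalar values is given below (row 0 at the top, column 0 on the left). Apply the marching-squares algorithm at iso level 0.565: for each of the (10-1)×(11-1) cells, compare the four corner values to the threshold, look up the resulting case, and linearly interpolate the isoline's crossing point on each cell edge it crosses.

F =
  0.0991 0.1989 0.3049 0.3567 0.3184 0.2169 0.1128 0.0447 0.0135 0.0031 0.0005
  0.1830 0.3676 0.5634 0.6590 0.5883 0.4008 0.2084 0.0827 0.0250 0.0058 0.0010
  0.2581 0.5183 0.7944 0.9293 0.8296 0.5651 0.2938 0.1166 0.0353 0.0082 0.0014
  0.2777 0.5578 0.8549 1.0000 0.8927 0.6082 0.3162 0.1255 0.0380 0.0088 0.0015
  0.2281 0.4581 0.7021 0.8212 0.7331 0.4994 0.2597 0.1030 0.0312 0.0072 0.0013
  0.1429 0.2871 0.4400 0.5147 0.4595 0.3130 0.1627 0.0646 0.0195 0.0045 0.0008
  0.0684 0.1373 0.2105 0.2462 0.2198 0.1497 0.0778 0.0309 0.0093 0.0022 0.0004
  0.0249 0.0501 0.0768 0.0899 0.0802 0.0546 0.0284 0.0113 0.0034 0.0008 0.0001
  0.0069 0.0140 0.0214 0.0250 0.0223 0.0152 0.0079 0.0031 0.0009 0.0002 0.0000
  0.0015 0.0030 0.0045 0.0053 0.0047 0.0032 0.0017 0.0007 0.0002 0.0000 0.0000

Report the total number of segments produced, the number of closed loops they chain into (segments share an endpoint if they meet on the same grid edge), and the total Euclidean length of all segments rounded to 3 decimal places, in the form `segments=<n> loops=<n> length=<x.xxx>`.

cell (0,2): code 0100 → (0.689,3.000)–(1.000,2.017)
cell (0,3): code 1100 → (0.914,4.000)–(0.689,3.000)
cell (0,4): code 1000 → (1.000,4.124)–(0.914,4.000)
cell (1,1): code 0100 → (1.007,2.000)–(2.000,1.169)
cell (1,2): code 1110 → (1.000,2.017)–(1.007,2.000)
cell (1,4): code 1101 → (1.999,5.000)–(1.000,4.124)
cell (1,5): code 1000 → (2.000,5.000)–(1.999,5.000)
cell (2,1): code 0110 → (2.000,1.169)–(3.000,1.024)
cell (2,5): code 1001 → (3.000,5.148)–(2.000,5.000)
cell (3,1): code 0110 → (3.000,1.024)–(4.000,1.438)
cell (3,4): code 1011 → (4.000,4.719)–(3.397,5.000)
cell (3,5): code 0001 → (3.397,5.000)–(3.000,5.148)
cell (4,1): code 0010 → (4.000,1.438)–(4.523,2.000)
cell (4,2): code 0011 → (4.523,2.000)–(4.836,3.000)
cell (4,3): code 0011 → (4.836,3.000)–(4.614,4.000)
cell (4,4): code 0001 → (4.614,4.000)–(4.000,4.719)
total: 16 segments, chained into 1 closed loop(s), length Σ = 12.827932

segments=16 loops=1 length=12.828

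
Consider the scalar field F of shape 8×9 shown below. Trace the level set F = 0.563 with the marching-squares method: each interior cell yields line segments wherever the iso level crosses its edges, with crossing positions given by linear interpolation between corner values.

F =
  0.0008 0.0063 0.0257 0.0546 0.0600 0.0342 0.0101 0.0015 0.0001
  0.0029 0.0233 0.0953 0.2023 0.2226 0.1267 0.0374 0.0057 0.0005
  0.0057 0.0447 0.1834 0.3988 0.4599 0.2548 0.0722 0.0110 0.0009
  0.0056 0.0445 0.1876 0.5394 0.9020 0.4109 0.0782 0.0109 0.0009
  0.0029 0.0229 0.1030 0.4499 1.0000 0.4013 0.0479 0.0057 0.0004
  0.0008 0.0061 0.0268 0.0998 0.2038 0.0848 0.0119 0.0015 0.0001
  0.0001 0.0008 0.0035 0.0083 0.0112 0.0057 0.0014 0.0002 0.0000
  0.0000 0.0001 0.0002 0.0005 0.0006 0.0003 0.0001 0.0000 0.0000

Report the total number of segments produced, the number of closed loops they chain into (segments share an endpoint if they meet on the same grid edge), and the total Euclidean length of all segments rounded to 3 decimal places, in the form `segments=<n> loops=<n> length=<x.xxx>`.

cell (2,3): code 0100 → (2.233,4.000)–(3.000,3.065)
cell (2,4): code 1000 → (3.000,4.690)–(2.233,4.000)
cell (3,3): code 0110 → (3.000,3.065)–(4.000,3.206)
cell (3,4): code 1001 → (4.000,4.730)–(3.000,4.690)
cell (4,3): code 0010 → (4.000,3.206)–(4.549,4.000)
cell (4,4): code 0001 → (4.549,4.000)–(4.000,4.730)
total: 6 segments, chained into 1 closed loop(s), length Σ = 6.130301

segments=6 loops=1 length=6.130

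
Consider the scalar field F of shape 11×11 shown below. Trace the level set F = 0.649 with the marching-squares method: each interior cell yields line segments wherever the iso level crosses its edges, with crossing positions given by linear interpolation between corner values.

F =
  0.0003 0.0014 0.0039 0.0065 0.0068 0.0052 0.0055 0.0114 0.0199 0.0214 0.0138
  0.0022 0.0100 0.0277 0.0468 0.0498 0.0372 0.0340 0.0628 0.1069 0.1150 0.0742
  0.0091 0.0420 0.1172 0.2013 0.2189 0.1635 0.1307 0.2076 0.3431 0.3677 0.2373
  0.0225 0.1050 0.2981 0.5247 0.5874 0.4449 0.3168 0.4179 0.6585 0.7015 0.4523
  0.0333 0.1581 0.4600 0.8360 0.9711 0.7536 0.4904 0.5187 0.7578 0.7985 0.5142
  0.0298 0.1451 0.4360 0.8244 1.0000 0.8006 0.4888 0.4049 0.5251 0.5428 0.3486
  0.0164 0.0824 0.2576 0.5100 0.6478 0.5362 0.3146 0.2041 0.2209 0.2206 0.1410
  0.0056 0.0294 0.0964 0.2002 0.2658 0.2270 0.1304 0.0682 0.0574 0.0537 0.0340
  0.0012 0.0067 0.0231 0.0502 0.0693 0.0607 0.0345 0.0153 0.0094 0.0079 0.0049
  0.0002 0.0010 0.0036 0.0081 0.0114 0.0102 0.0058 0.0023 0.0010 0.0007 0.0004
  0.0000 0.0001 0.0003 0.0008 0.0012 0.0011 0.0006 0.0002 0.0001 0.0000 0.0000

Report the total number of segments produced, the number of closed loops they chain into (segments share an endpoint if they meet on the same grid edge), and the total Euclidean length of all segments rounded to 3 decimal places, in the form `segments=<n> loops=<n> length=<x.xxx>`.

segments=18 loops=2 length=14.999

cell (2,7): code 0100 → (2.970,8.000)–(3.000,7.961)
cell (2,8): code 1100 → (2.843,9.000)–(2.970,8.000)
cell (2,9): code 1000 → (3.000,9.211)–(2.843,9.000)
cell (3,2): code 0100 → (3.399,3.000)–(4.000,2.503)
cell (3,3): code 1100 → (3.161,4.000)–(3.399,3.000)
cell (3,4): code 1100 → (3.661,5.000)–(3.161,4.000)
cell (3,5): code 1000 → (4.000,5.397)–(3.661,5.000)
cell (3,7): code 0110 → (3.000,7.961)–(4.000,7.545)
cell (3,9): code 1001 → (4.000,9.526)–(3.000,9.211)
cell (4,2): code 0110 → (4.000,2.503)–(5.000,2.548)
cell (4,5): code 1001 → (5.000,5.486)–(4.000,5.397)
cell (4,7): code 0010 → (4.000,7.545)–(4.468,8.000)
cell (4,8): code 0011 → (4.468,8.000)–(4.585,9.000)
cell (4,9): code 0001 → (4.585,9.000)–(4.000,9.526)
cell (5,2): code 0010 → (5.000,2.548)–(5.558,3.000)
cell (5,3): code 0011 → (5.558,3.000)–(5.997,4.000)
cell (5,4): code 0011 → (5.997,4.000)–(5.573,5.000)
cell (5,5): code 0001 → (5.573,5.000)–(5.000,5.486)
total: 18 segments, chained into 2 closed loop(s), length Σ = 14.998568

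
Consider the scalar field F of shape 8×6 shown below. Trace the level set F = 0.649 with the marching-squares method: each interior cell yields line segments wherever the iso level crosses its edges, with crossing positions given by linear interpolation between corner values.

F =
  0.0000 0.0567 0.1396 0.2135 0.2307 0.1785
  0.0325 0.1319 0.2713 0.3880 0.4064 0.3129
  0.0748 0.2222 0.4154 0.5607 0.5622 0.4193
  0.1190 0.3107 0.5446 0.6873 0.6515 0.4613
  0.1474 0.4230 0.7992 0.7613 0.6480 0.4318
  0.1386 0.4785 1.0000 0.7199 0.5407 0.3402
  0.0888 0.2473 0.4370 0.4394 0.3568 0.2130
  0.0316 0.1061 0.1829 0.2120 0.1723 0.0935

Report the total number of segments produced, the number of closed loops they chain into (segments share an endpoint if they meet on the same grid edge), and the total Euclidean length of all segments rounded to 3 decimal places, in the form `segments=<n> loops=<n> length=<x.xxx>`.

cell (2,2): code 0100 → (2.697,3.000)–(3.000,2.732)
cell (2,3): code 1100 → (2.972,4.000)–(2.697,3.000)
cell (2,4): code 1000 → (3.000,4.013)–(2.972,4.000)
cell (3,1): code 0100 → (3.410,2.000)–(4.000,1.601)
cell (3,2): code 1110 → (3.000,2.732)–(3.410,2.000)
cell (3,3): code 1011 → (4.000,3.991)–(3.714,4.000)
cell (3,4): code 0001 → (3.714,4.000)–(3.000,4.013)
cell (4,1): code 0110 → (4.000,1.601)–(5.000,1.327)
cell (4,3): code 1001 → (5.000,3.396)–(4.000,3.991)
cell (5,1): code 0010 → (5.000,1.327)–(5.623,2.000)
cell (5,2): code 0011 → (5.623,2.000)–(5.253,3.000)
cell (5,3): code 0001 → (5.253,3.000)–(5.000,3.396)
total: 12 segments, chained into 1 closed loop(s), length Σ = 8.677768

segments=12 loops=1 length=8.678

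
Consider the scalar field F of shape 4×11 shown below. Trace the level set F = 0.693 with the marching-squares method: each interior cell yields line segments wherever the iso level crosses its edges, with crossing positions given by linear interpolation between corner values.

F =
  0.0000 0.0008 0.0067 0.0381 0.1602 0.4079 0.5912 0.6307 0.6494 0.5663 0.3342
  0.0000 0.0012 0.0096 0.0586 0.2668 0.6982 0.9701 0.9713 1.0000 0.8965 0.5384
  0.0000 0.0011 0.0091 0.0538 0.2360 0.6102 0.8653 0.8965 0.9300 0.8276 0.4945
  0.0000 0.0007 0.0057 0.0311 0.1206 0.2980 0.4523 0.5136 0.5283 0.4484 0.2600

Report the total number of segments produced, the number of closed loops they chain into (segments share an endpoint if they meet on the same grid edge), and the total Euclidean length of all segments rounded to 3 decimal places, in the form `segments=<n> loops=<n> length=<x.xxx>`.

cell (0,4): code 0100 → (0.982,5.000)–(1.000,4.988)
cell (0,5): code 1100 → (0.269,6.000)–(0.982,5.000)
cell (0,6): code 1100 → (0.183,7.000)–(0.269,6.000)
cell (0,7): code 1100 → (0.124,8.000)–(0.183,7.000)
cell (0,8): code 1100 → (0.384,9.000)–(0.124,8.000)
cell (0,9): code 1000 → (1.000,9.568)–(0.384,9.000)
cell (1,4): code 0010 → (1.000,4.988)–(1.059,5.000)
cell (1,5): code 0111 → (1.059,5.000)–(2.000,5.325)
cell (1,9): code 1001 → (2.000,9.404)–(1.000,9.568)
cell (2,5): code 0010 → (2.000,5.325)–(2.417,6.000)
cell (2,6): code 0011 → (2.417,6.000)–(2.531,7.000)
cell (2,7): code 0011 → (2.531,7.000)–(2.590,8.000)
cell (2,8): code 0011 → (2.590,8.000)–(2.355,9.000)
cell (2,9): code 0001 → (2.355,9.000)–(2.000,9.404)
total: 14 segments, chained into 1 closed loop(s), length Σ = 11.562971

segments=14 loops=1 length=11.563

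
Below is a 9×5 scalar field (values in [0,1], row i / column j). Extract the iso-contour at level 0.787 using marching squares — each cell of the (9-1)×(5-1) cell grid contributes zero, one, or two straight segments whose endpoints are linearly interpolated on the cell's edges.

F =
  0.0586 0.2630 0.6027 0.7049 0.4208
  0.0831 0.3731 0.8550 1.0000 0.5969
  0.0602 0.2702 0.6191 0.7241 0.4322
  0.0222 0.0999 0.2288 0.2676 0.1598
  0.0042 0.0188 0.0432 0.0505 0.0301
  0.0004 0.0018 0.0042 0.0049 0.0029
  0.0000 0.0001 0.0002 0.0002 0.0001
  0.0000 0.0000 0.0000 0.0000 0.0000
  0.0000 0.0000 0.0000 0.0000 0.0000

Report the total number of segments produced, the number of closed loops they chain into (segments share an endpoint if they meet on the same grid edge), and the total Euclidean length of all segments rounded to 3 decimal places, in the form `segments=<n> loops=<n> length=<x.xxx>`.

cell (0,1): code 0100 → (0.730,2.000)–(1.000,1.859)
cell (0,2): code 1100 → (0.278,3.000)–(0.730,2.000)
cell (0,3): code 1000 → (1.000,3.528)–(0.278,3.000)
cell (1,1): code 0010 → (1.000,1.859)–(1.288,2.000)
cell (1,2): code 0011 → (1.288,2.000)–(1.772,3.000)
cell (1,3): code 0001 → (1.772,3.000)–(1.000,3.528)
total: 6 segments, chained into 1 closed loop(s), length Σ = 4.663621

segments=6 loops=1 length=4.664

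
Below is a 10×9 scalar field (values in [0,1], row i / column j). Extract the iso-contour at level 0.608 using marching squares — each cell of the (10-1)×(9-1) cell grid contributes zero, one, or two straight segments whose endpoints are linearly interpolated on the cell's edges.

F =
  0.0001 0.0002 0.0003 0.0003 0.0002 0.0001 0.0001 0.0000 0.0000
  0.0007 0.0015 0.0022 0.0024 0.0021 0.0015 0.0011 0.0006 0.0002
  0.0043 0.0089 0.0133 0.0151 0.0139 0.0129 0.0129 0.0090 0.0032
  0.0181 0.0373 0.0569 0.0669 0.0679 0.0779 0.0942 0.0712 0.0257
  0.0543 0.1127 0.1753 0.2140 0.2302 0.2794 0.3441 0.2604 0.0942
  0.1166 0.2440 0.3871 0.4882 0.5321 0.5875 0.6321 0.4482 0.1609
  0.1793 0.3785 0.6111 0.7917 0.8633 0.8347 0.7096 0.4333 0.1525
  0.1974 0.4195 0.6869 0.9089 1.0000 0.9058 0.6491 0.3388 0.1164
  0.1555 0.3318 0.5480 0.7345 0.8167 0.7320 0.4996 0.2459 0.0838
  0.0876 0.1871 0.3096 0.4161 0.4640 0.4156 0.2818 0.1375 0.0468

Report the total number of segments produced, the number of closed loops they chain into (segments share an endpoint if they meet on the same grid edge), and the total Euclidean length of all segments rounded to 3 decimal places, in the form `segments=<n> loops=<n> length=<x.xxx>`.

cell (4,5): code 0100 → (4.916,6.000)–(5.000,5.460)
cell (4,6): code 1000 → (5.000,6.131)–(4.916,6.000)
cell (5,1): code 0100 → (5.986,2.000)–(6.000,1.987)
cell (5,2): code 1100 → (5.395,3.000)–(5.986,2.000)
cell (5,3): code 1100 → (5.229,4.000)–(5.395,3.000)
cell (5,4): code 1100 → (5.083,5.000)–(5.229,4.000)
cell (5,5): code 1110 → (5.000,5.460)–(5.083,5.000)
cell (5,6): code 1001 → (6.000,6.368)–(5.000,6.131)
cell (6,1): code 0110 → (6.000,1.987)–(7.000,1.705)
cell (6,6): code 1001 → (7.000,6.132)–(6.000,6.368)
cell (7,1): code 0010 → (7.000,1.705)–(7.568,2.000)
cell (7,2): code 0111 → (7.568,2.000)–(8.000,2.322)
cell (7,5): code 1011 → (8.000,5.534)–(7.275,6.000)
cell (7,6): code 0001 → (7.275,6.000)–(7.000,6.132)
cell (8,2): code 0010 → (8.000,2.322)–(8.397,3.000)
cell (8,3): code 0011 → (8.397,3.000)–(8.592,4.000)
cell (8,4): code 0011 → (8.592,4.000)–(8.392,5.000)
cell (8,5): code 0001 → (8.392,5.000)–(8.000,5.534)
total: 18 segments, chained into 1 closed loop(s), length Σ = 13.301087

segments=18 loops=1 length=13.301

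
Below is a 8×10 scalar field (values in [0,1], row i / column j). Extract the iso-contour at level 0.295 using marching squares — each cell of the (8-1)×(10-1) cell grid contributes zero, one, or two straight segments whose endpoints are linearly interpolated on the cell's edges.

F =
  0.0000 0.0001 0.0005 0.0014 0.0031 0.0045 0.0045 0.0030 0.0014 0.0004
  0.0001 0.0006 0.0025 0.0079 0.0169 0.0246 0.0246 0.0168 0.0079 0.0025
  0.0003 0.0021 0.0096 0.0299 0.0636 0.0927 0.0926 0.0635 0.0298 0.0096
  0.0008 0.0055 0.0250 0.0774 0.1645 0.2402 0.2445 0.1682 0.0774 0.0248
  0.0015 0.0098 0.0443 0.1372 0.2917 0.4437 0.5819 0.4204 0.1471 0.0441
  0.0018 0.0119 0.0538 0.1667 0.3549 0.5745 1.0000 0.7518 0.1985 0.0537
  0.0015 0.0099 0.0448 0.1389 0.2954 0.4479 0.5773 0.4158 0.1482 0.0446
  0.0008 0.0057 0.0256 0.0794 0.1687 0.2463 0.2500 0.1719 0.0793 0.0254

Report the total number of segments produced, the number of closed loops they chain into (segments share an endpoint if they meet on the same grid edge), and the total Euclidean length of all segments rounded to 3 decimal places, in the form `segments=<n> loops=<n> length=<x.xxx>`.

segments=14 loops=1 length=12.201

cell (3,4): code 0100 → (3.269,5.000)–(4.000,4.022)
cell (3,5): code 1100 → (3.150,6.000)–(3.269,5.000)
cell (3,6): code 1100 → (3.503,7.000)–(3.150,6.000)
cell (3,7): code 1000 → (4.000,7.459)–(3.503,7.000)
cell (4,3): code 0100 → (4.052,4.000)–(5.000,3.682)
cell (4,4): code 1110 → (4.000,4.022)–(4.052,4.000)
cell (4,7): code 1001 → (5.000,7.826)–(4.000,7.459)
cell (5,3): code 0110 → (5.000,3.682)–(6.000,3.997)
cell (5,7): code 1001 → (6.000,7.451)–(5.000,7.826)
cell (6,3): code 0010 → (6.000,3.997)–(6.003,4.000)
cell (6,4): code 0011 → (6.003,4.000)–(6.758,5.000)
cell (6,5): code 0011 → (6.758,5.000)–(6.863,6.000)
cell (6,6): code 0011 → (6.863,6.000)–(6.495,7.000)
cell (6,7): code 0001 → (6.495,7.000)–(6.000,7.451)
total: 14 segments, chained into 1 closed loop(s), length Σ = 12.201200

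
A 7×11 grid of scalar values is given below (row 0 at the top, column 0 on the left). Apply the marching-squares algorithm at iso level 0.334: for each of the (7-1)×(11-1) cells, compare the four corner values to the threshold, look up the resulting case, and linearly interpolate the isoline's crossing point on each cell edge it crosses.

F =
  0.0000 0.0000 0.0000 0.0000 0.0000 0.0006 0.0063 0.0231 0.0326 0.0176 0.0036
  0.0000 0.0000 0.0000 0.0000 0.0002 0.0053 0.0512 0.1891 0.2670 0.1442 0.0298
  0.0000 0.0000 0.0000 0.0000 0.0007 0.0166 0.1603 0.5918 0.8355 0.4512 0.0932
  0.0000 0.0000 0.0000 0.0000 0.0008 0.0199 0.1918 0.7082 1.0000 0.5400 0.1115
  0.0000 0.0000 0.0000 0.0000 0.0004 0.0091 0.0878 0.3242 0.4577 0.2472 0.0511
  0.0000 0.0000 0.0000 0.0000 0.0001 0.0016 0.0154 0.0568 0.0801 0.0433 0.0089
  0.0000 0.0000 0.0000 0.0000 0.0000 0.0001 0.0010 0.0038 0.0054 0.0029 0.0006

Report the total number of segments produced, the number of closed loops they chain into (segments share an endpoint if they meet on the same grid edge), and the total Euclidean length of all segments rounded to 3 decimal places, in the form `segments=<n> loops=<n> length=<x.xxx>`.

segments=12 loops=1 length=9.853

cell (1,6): code 0100 → (1.360,7.000)–(2.000,6.403)
cell (1,7): code 1100 → (1.118,8.000)–(1.360,7.000)
cell (1,8): code 1100 → (1.618,9.000)–(1.118,8.000)
cell (1,9): code 1000 → (2.000,9.327)–(1.618,9.000)
cell (2,6): code 0110 → (2.000,6.403)–(3.000,6.275)
cell (2,9): code 1001 → (3.000,9.481)–(2.000,9.327)
cell (3,6): code 0010 → (3.000,6.275)–(3.974,7.000)
cell (3,7): code 0111 → (3.974,7.000)–(4.000,7.073)
cell (3,8): code 1011 → (4.000,8.588)–(3.704,9.000)
cell (3,9): code 0001 → (3.704,9.000)–(3.000,9.481)
cell (4,7): code 0010 → (4.000,7.073)–(4.328,8.000)
cell (4,8): code 0001 → (4.328,8.000)–(4.000,8.588)
total: 12 segments, chained into 1 closed loop(s), length Σ = 9.853027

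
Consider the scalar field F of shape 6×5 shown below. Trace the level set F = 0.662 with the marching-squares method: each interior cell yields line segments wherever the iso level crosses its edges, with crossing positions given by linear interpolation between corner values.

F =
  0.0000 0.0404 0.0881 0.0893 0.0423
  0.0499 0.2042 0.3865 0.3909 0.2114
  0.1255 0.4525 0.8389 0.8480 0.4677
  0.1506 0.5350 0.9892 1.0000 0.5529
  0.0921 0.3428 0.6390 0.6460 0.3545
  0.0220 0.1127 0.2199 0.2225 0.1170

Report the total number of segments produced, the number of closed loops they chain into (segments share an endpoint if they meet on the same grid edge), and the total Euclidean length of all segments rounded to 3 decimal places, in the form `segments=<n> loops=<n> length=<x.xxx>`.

segments=8 loops=1 length=7.705

cell (1,1): code 0100 → (1.609,2.000)–(2.000,1.542)
cell (1,2): code 1100 → (1.593,3.000)–(1.609,2.000)
cell (1,3): code 1000 → (2.000,3.489)–(1.593,3.000)
cell (2,1): code 0110 → (2.000,1.542)–(3.000,1.280)
cell (2,3): code 1001 → (3.000,3.756)–(2.000,3.489)
cell (3,1): code 0010 → (3.000,1.280)–(3.934,2.000)
cell (3,2): code 0011 → (3.934,2.000)–(3.955,3.000)
cell (3,3): code 0001 → (3.955,3.000)–(3.000,3.756)
total: 8 segments, chained into 1 closed loop(s), length Σ = 7.705186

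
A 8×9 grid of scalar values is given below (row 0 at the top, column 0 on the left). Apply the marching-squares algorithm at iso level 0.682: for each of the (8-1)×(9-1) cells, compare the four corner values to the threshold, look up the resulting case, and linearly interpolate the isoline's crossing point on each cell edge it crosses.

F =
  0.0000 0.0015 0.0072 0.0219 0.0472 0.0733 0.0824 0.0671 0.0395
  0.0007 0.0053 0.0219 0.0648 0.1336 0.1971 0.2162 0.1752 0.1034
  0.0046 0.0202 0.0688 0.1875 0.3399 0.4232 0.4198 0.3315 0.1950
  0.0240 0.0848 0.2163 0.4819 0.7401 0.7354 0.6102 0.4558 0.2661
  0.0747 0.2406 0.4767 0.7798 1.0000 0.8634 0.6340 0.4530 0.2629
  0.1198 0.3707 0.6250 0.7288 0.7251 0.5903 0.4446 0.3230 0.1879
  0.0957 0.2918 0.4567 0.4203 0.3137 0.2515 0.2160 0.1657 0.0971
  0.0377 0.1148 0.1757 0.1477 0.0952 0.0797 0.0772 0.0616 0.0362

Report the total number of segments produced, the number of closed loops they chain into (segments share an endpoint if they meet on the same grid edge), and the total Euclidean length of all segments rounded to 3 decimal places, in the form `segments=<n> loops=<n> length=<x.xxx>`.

segments=12 loops=1 length=8.891

cell (2,3): code 0100 → (2.855,4.000)–(3.000,3.775)
cell (2,4): code 1100 → (2.829,5.000)–(2.855,4.000)
cell (2,5): code 1000 → (3.000,5.427)–(2.829,5.000)
cell (3,2): code 0100 → (3.672,3.000)–(4.000,2.677)
cell (3,3): code 1110 → (3.000,3.775)–(3.672,3.000)
cell (3,5): code 1001 → (4.000,5.791)–(3.000,5.427)
cell (4,2): code 0110 → (4.000,2.677)–(5.000,2.549)
cell (4,4): code 1011 → (5.000,4.320)–(4.664,5.000)
cell (4,5): code 0001 → (4.664,5.000)–(4.000,5.791)
cell (5,2): code 0010 → (5.000,2.549)–(5.152,3.000)
cell (5,3): code 0011 → (5.152,3.000)–(5.105,4.000)
cell (5,4): code 0001 → (5.105,4.000)–(5.000,4.320)
total: 12 segments, chained into 1 closed loop(s), length Σ = 8.890592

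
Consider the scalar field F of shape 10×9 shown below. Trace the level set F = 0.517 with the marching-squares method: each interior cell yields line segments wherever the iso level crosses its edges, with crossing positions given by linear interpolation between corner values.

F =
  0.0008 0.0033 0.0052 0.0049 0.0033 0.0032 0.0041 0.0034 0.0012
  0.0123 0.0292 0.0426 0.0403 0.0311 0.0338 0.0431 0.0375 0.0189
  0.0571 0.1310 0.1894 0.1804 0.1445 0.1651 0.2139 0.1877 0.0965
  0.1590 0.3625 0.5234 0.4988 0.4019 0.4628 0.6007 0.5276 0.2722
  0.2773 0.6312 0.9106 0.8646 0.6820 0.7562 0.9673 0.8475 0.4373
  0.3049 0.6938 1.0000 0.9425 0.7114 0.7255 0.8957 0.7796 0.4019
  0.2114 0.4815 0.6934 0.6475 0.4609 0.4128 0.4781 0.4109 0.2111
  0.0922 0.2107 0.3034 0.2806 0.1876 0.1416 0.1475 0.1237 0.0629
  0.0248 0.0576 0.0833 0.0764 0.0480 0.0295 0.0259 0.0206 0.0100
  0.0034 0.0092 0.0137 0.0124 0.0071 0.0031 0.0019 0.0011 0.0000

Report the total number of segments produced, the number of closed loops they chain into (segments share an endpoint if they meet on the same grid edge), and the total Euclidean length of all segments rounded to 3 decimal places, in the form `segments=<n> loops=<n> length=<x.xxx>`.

cell (2,1): code 0100 → (2.981,2.000)–(3.000,1.960)
cell (2,2): code 1000 → (3.000,2.260)–(2.981,2.000)
cell (2,5): code 0100 → (2.784,6.000)–(3.000,5.393)
cell (2,6): code 1100 → (2.969,7.000)–(2.784,6.000)
cell (2,7): code 1000 → (3.000,7.042)–(2.969,7.000)
cell (3,0): code 0100 → (3.575,1.000)–(4.000,0.677)
cell (3,1): code 1110 → (3.000,1.960)–(3.575,1.000)
cell (3,2): code 1101 → (3.050,3.000)–(3.000,2.260)
cell (3,3): code 1100 → (3.411,4.000)–(3.050,3.000)
cell (3,4): code 1100 → (3.185,5.000)–(3.411,4.000)
cell (3,5): code 1110 → (3.000,5.393)–(3.185,5.000)
cell (3,7): code 1001 → (4.000,7.806)–(3.000,7.042)
cell (4,0): code 0110 → (4.000,0.677)–(5.000,0.545)
cell (4,7): code 1001 → (5.000,7.695)–(4.000,7.806)
cell (5,0): code 0010 → (5.000,0.545)–(5.833,1.000)
cell (5,1): code 0111 → (5.833,1.000)–(6.000,1.168)
cell (5,3): code 1011 → (6.000,3.699)–(5.776,4.000)
cell (5,4): code 0011 → (5.776,4.000)–(5.667,5.000)
cell (5,5): code 0011 → (5.667,5.000)–(5.907,6.000)
cell (5,6): code 0011 → (5.907,6.000)–(5.712,7.000)
cell (5,7): code 0001 → (5.712,7.000)–(5.000,7.695)
cell (6,1): code 0010 → (6.000,1.168)–(6.452,2.000)
cell (6,2): code 0011 → (6.452,2.000)–(6.356,3.000)
cell (6,3): code 0001 → (6.356,3.000)–(6.000,3.699)
total: 24 segments, chained into 1 closed loop(s), length Σ = 18.554271

segments=24 loops=1 length=18.554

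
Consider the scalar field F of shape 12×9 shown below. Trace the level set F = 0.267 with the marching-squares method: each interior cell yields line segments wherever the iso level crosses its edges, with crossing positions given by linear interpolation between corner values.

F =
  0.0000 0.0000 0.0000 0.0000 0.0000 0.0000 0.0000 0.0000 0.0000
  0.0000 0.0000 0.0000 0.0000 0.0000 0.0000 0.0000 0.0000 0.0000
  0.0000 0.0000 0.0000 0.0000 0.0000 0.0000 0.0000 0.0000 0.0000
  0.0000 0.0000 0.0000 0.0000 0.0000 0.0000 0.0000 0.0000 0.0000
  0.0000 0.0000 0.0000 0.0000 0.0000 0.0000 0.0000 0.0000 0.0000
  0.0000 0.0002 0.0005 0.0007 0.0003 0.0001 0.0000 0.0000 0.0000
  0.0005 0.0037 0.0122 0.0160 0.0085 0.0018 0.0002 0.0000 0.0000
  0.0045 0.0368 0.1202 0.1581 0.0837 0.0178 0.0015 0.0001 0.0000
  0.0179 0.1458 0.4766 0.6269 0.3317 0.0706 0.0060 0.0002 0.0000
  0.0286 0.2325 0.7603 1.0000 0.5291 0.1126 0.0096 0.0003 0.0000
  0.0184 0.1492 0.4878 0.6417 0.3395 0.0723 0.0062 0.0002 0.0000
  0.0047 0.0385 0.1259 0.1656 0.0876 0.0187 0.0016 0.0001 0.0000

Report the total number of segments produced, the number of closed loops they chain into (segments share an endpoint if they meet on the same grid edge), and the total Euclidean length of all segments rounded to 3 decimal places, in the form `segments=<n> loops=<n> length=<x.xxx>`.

cell (7,1): code 0100 → (7.412,2.000)–(8.000,1.366)
cell (7,2): code 1100 → (7.232,3.000)–(7.412,2.000)
cell (7,3): code 1100 → (7.739,4.000)–(7.232,3.000)
cell (7,4): code 1000 → (8.000,4.248)–(7.739,4.000)
cell (8,1): code 0110 → (8.000,1.366)–(9.000,1.065)
cell (8,4): code 1001 → (9.000,4.629)–(8.000,4.248)
cell (9,1): code 0110 → (9.000,1.065)–(10.000,1.348)
cell (9,4): code 1001 → (10.000,4.271)–(9.000,4.629)
cell (10,1): code 0010 → (10.000,1.348)–(10.610,2.000)
cell (10,2): code 0011 → (10.610,2.000)–(10.787,3.000)
cell (10,3): code 0011 → (10.787,3.000)–(10.288,4.000)
cell (10,4): code 0001 → (10.288,4.000)–(10.000,4.271)
total: 12 segments, chained into 1 closed loop(s), length Σ = 10.999069

segments=12 loops=1 length=10.999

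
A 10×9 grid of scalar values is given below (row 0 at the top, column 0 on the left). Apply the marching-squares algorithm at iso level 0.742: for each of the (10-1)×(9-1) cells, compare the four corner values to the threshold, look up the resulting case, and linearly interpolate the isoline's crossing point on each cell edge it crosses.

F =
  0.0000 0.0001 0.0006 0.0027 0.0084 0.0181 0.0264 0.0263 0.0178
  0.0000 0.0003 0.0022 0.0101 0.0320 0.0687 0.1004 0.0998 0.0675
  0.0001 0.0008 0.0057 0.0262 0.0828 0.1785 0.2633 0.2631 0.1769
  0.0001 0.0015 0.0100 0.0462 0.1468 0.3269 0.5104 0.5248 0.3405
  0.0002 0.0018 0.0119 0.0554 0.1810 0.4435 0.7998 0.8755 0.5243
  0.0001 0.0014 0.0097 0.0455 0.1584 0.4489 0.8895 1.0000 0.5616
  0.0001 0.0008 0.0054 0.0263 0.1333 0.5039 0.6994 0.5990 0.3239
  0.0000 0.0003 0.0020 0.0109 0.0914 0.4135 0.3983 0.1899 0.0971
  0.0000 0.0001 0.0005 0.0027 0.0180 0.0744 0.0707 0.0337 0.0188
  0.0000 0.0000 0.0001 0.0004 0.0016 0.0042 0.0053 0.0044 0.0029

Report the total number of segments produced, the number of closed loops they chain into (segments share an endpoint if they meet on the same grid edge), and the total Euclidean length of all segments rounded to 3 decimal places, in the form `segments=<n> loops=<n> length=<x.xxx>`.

cell (3,5): code 0100 → (3.800,6.000)–(4.000,5.838)
cell (3,6): code 1100 → (3.619,7.000)–(3.800,6.000)
cell (3,7): code 1000 → (4.000,7.380)–(3.619,7.000)
cell (4,5): code 0110 → (4.000,5.838)–(5.000,5.665)
cell (4,7): code 1001 → (5.000,7.589)–(4.000,7.380)
cell (5,5): code 0010 → (5.000,5.665)–(5.776,6.000)
cell (5,6): code 0011 → (5.776,6.000)–(5.643,7.000)
cell (5,7): code 0001 → (5.643,7.000)–(5.000,7.589)
total: 8 segments, chained into 1 closed loop(s), length Σ = 6.573496

segments=8 loops=1 length=6.573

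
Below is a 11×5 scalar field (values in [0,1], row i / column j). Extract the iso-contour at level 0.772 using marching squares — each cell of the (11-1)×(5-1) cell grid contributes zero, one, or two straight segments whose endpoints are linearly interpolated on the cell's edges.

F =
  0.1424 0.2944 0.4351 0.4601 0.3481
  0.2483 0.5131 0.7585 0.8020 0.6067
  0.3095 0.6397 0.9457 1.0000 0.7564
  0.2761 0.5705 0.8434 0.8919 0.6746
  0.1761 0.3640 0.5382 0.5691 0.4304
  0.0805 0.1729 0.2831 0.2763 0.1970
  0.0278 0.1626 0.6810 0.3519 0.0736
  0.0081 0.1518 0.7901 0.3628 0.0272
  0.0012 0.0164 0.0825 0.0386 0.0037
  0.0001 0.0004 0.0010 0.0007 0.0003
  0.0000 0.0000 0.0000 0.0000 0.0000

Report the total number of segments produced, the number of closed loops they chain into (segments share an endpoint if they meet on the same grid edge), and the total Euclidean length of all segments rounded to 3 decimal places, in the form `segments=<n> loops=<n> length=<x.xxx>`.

cell (0,2): code 0100 → (0.912,3.000)–(1.000,2.310)
cell (0,3): code 1000 → (1.000,3.154)–(0.912,3.000)
cell (1,1): code 0100 → (1.072,2.000)–(2.000,1.432)
cell (1,2): code 1110 → (1.000,2.310)–(1.072,2.000)
cell (1,3): code 1001 → (2.000,3.936)–(1.000,3.154)
cell (2,1): code 0110 → (2.000,1.432)–(3.000,1.738)
cell (2,3): code 1001 → (3.000,3.552)–(2.000,3.936)
cell (3,1): code 0010 → (3.000,1.738)–(3.234,2.000)
cell (3,2): code 0011 → (3.234,2.000)–(3.371,3.000)
cell (3,3): code 0001 → (3.371,3.000)–(3.000,3.552)
cell (6,1): code 0100 → (6.834,2.000)–(7.000,1.972)
cell (6,2): code 1000 → (7.000,2.042)–(6.834,2.000)
cell (7,1): code 0010 → (7.000,1.972)–(7.026,2.000)
cell (7,2): code 0001 → (7.026,2.000)–(7.000,2.042)
total: 14 segments, chained into 2 closed loop(s), length Σ = 8.117922

segments=14 loops=2 length=8.118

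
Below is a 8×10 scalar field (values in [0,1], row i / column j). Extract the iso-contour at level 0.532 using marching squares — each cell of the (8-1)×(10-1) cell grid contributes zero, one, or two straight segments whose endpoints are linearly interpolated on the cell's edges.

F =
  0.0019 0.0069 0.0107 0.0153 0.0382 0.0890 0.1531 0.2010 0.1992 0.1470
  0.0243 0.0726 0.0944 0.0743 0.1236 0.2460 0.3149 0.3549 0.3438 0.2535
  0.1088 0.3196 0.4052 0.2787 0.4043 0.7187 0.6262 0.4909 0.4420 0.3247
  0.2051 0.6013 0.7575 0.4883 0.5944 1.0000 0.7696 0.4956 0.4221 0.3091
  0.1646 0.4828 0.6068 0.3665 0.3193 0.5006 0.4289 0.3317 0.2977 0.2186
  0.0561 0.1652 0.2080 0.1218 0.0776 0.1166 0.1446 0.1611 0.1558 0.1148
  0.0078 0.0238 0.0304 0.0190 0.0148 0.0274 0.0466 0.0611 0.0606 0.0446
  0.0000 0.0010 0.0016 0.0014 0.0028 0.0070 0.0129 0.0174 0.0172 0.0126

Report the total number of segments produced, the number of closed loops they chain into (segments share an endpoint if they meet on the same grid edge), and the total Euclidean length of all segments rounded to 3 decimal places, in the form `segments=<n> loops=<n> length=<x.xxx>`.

segments=18 loops=2 length=14.689

cell (1,4): code 0100 → (1.605,5.000)–(2.000,4.406)
cell (1,5): code 1100 → (1.697,6.000)–(1.605,5.000)
cell (1,6): code 1000 → (2.000,6.696)–(1.697,6.000)
cell (2,0): code 0100 → (2.754,1.000)–(3.000,0.825)
cell (2,1): code 1100 → (2.360,2.000)–(2.754,1.000)
cell (2,2): code 1000 → (3.000,2.838)–(2.360,2.000)
cell (2,3): code 0100 → (2.672,4.000)–(3.000,3.412)
cell (2,4): code 1110 → (2.000,4.406)–(2.672,4.000)
cell (2,6): code 1001 → (3.000,6.867)–(2.000,6.696)
cell (3,0): code 0010 → (3.000,0.825)–(3.585,1.000)
cell (3,1): code 0111 → (3.585,1.000)–(4.000,1.397)
cell (3,2): code 1001 → (4.000,2.311)–(3.000,2.838)
cell (3,3): code 0010 → (3.000,3.412)–(3.227,4.000)
cell (3,4): code 0011 → (3.227,4.000)–(3.937,5.000)
cell (3,5): code 0011 → (3.937,5.000)–(3.697,6.000)
cell (3,6): code 0001 → (3.697,6.000)–(3.000,6.867)
cell (4,1): code 0010 → (4.000,1.397)–(4.188,2.000)
cell (4,2): code 0001 → (4.188,2.000)–(4.000,2.311)
total: 18 segments, chained into 2 closed loop(s), length Σ = 14.688516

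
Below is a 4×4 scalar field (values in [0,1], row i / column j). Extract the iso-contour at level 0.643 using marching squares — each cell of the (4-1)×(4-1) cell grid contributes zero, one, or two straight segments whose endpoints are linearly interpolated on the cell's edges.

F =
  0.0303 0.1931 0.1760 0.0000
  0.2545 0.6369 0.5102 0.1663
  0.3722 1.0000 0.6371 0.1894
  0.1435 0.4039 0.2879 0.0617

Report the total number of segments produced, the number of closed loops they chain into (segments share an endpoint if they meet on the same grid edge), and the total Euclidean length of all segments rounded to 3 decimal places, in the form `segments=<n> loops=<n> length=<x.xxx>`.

segments=4 loops=1 length=4.504

cell (1,0): code 0100 → (1.017,1.000)–(2.000,0.431)
cell (1,1): code 1000 → (2.000,1.984)–(1.017,1.000)
cell (2,0): code 0010 → (2.000,0.431)–(2.599,1.000)
cell (2,1): code 0001 → (2.599,1.000)–(2.000,1.984)
total: 4 segments, chained into 1 closed loop(s), length Σ = 4.504201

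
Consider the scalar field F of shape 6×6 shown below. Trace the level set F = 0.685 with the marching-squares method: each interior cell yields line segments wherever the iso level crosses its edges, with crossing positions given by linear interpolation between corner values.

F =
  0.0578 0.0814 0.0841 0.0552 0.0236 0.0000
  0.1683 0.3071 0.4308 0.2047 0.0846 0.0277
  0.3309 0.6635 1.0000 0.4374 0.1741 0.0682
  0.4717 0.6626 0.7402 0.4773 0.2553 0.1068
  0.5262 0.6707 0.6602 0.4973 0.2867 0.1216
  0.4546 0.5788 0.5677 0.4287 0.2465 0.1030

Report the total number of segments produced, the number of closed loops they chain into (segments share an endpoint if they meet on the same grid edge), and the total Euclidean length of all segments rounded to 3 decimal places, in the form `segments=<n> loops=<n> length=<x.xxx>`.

segments=6 loops=1 length=5.671

cell (1,1): code 0100 → (1.447,2.000)–(2.000,1.064)
cell (1,2): code 1000 → (2.000,2.560)–(1.447,2.000)
cell (2,1): code 0110 → (2.000,1.064)–(3.000,1.289)
cell (2,2): code 1001 → (3.000,2.210)–(2.000,2.560)
cell (3,1): code 0010 → (3.000,1.289)–(3.690,2.000)
cell (3,2): code 0001 → (3.690,2.000)–(3.000,2.210)
total: 6 segments, chained into 1 closed loop(s), length Σ = 5.671355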